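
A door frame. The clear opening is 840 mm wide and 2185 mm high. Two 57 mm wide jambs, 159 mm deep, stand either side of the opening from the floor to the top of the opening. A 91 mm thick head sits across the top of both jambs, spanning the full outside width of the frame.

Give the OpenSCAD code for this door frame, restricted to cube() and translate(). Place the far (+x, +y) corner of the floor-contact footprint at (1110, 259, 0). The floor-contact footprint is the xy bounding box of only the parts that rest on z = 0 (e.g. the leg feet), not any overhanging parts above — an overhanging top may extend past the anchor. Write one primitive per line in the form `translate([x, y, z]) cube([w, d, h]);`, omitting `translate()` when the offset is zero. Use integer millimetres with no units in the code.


translate([156, 100, 0]) cube([57, 159, 2185]);
translate([1053, 100, 0]) cube([57, 159, 2185]);
translate([156, 100, 2185]) cube([954, 159, 91]);


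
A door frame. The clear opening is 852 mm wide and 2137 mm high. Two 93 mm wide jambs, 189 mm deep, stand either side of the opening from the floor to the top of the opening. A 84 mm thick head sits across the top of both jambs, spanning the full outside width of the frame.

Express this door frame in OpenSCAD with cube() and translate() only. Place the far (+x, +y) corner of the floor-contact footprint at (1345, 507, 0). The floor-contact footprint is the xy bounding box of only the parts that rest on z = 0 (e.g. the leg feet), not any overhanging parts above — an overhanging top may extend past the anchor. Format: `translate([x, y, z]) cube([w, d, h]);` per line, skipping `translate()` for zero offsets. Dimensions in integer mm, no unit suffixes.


translate([307, 318, 0]) cube([93, 189, 2137]);
translate([1252, 318, 0]) cube([93, 189, 2137]);
translate([307, 318, 2137]) cube([1038, 189, 84]);


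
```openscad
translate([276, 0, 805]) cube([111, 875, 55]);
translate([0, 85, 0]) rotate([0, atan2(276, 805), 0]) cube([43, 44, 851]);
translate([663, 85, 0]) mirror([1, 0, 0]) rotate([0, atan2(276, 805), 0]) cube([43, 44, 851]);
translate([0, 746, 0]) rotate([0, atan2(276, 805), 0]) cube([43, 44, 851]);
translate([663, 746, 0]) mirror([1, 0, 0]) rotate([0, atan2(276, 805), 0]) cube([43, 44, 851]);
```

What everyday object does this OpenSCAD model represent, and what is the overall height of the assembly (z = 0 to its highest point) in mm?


A sawhorse. The overall height is 860 mm.

A beam across two mirrored pairs of raked legs — a sawhorse. The beam's underside is at z = 805 (matching the legs' vertical rise in atan2(276, 805)) and the beam is 55 mm tall, so its top is at 805 + 55 = 860 mm. The raked legs top out at the beam's underside, so that is the highest point.


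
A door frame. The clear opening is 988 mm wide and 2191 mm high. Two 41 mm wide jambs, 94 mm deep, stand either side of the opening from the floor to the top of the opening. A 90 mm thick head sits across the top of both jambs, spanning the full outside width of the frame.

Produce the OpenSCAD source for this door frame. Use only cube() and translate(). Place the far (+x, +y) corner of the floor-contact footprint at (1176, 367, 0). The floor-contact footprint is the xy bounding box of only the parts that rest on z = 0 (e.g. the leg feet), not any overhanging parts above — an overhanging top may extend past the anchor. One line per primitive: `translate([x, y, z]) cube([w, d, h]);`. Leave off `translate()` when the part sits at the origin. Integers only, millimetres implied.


translate([106, 273, 0]) cube([41, 94, 2191]);
translate([1135, 273, 0]) cube([41, 94, 2191]);
translate([106, 273, 2191]) cube([1070, 94, 90]);


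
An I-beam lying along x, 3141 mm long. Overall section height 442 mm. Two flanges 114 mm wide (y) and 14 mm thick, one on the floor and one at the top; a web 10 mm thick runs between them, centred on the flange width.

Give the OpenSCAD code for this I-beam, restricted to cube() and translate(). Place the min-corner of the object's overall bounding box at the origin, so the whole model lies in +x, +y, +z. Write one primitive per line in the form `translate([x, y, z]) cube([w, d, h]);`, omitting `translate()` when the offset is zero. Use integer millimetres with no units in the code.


cube([3141, 114, 14]);
translate([0, 52, 14]) cube([3141, 10, 414]);
translate([0, 0, 428]) cube([3141, 114, 14]);


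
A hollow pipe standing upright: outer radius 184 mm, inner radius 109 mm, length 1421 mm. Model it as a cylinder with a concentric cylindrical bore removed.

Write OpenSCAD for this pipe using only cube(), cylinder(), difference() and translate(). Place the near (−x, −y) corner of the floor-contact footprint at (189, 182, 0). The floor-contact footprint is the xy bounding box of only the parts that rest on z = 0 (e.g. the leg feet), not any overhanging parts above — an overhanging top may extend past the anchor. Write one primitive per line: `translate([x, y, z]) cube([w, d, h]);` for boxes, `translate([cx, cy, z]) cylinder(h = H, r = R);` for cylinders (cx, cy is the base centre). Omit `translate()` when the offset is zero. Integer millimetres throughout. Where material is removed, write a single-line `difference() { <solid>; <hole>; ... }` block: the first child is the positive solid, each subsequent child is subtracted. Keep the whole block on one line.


difference() { translate([373, 366, 0]) cylinder(h = 1421, r = 184); translate([373, 366, 0]) cylinder(h = 1421, r = 109); }


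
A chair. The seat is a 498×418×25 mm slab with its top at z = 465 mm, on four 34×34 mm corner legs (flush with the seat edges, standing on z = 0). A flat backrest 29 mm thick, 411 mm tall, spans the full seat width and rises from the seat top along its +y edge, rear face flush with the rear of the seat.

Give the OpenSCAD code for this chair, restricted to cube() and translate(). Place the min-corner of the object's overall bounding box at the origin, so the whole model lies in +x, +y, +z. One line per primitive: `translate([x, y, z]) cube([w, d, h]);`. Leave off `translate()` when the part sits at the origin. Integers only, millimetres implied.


translate([0, 0, 440]) cube([498, 418, 25]);
cube([34, 34, 440]);
translate([464, 0, 0]) cube([34, 34, 440]);
translate([0, 384, 0]) cube([34, 34, 440]);
translate([464, 384, 0]) cube([34, 34, 440]);
translate([0, 389, 465]) cube([498, 29, 411]);


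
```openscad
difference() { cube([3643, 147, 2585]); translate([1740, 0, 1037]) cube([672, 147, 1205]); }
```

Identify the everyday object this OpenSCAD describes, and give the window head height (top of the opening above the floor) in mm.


A wall with a window opening. The window head height is 2242 mm.

A wall with a rectangular opening subtracted — a window. Sill at z = 1037, opening 1205 mm tall, so the head is at 1037 + 1205 = 2242 mm.


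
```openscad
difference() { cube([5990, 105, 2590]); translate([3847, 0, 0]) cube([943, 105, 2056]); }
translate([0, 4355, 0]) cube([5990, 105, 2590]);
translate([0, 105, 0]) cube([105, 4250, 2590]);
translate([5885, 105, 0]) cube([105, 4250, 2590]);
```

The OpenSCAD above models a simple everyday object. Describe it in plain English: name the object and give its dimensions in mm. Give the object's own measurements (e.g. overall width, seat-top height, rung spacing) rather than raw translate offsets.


A single room: four walls, each 2590 mm tall and 105 mm thick, enclosing an outside footprint 5990×4460 mm (x × y), no floor or roof. The front and back walls (−y and +y sides) run the full x-width; the side walls fit between their inner faces. A door opening 943 mm wide and 2056 mm tall is cut through the front wall from the floor up, its −x edge 3847 mm from the wall's −x end.


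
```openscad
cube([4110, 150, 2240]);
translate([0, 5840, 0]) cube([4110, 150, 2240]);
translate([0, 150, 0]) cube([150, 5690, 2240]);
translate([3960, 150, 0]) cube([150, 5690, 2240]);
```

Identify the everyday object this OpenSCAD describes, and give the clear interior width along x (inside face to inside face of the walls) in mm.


A house (or room) frame. The interior width is 3810 mm.

Four 2240 mm walls enclosing a rectangle with no floor or roof — a room or house frame. Outside width is 4110 mm and wall thickness is 150 mm, so the interior width is 4110 − 2 × 150 = 3810 mm.


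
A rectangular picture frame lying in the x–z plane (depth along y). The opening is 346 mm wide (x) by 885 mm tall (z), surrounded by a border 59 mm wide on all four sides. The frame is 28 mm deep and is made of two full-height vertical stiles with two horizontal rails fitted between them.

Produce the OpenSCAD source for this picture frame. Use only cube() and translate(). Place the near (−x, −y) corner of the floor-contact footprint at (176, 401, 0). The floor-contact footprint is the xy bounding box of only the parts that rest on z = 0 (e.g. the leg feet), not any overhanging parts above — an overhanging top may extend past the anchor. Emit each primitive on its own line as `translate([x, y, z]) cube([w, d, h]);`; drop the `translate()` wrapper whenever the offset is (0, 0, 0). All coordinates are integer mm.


translate([176, 401, 0]) cube([59, 28, 1003]);
translate([581, 401, 0]) cube([59, 28, 1003]);
translate([235, 401, 0]) cube([346, 28, 59]);
translate([235, 401, 944]) cube([346, 28, 59]);


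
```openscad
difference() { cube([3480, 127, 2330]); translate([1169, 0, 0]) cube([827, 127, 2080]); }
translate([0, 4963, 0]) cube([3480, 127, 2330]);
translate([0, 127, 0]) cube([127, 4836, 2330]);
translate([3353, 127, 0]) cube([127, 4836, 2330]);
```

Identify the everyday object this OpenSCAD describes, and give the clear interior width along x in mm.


A single room. The interior width is 3226 mm.

Four walls enclosing a rectangle with a door in the front wall — a room. Outside width 3480 minus two 127 mm walls gives 3226 mm.


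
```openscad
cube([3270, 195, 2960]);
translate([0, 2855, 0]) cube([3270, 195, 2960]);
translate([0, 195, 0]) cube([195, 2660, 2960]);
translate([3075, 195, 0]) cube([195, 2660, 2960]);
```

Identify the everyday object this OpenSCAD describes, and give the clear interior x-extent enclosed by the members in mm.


A house (or room) frame. The interior width is 2880 mm.

Four 2960 mm walls enclosing a rectangle with no floor or roof — a room or house frame. Outside width is 3270 mm and wall thickness is 195 mm, so the interior width is 3270 − 2 × 195 = 2880 mm.


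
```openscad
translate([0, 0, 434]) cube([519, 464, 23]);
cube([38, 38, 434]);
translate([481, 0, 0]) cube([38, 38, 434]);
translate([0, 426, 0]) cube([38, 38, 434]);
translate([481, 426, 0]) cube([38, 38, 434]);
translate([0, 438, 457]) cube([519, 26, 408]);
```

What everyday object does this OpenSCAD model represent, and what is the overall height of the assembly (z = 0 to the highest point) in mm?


A chair. The overall height is 865 mm.

A slab on four corner posts with a tall panel at the back — a chair. The seat slab sits at z = 434 with thickness 23, and the 408 mm backrest starts at the seat top, so the overall height is 434 + 23 + 408 = 865 mm.


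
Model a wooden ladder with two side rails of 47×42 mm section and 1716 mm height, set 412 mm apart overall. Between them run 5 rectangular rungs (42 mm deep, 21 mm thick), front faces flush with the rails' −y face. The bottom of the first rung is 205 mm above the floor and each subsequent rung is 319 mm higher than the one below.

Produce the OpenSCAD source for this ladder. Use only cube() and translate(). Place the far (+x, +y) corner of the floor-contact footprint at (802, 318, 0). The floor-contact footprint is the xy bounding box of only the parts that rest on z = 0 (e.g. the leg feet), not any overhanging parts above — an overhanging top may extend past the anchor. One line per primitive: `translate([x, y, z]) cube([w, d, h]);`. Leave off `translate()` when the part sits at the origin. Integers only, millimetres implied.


// rung span = 412 - 2*47 = 318
// rung[k] z = 205 + k*319
translate([390, 276, 0]) cube([47, 42, 1716]);
translate([755, 276, 0]) cube([47, 42, 1716]);
translate([437, 276, 205]) cube([318, 42, 21]);
translate([437, 276, 524]) cube([318, 42, 21]);
translate([437, 276, 843]) cube([318, 42, 21]);
translate([437, 276, 1162]) cube([318, 42, 21]);
translate([437, 276, 1481]) cube([318, 42, 21]);


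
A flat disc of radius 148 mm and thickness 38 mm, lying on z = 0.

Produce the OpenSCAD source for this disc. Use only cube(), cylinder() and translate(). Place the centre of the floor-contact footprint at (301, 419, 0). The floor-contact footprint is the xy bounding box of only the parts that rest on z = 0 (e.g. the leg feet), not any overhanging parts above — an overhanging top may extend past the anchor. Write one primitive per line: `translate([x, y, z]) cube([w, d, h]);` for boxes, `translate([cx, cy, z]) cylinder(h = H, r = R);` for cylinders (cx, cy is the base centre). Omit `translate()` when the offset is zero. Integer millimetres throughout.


translate([301, 419, 0]) cylinder(h = 38, r = 148);


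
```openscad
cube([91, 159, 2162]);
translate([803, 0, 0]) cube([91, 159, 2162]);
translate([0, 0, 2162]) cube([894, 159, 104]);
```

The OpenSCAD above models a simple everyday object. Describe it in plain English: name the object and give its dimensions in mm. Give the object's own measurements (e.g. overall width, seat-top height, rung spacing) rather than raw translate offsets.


A door frame. The clear opening is 712 mm wide and 2162 mm high. Two 91 mm wide jambs, 159 mm deep, stand either side of the opening from the floor to the top of the opening. A 104 mm thick head sits across the top of both jambs, spanning the full outside width of the frame.


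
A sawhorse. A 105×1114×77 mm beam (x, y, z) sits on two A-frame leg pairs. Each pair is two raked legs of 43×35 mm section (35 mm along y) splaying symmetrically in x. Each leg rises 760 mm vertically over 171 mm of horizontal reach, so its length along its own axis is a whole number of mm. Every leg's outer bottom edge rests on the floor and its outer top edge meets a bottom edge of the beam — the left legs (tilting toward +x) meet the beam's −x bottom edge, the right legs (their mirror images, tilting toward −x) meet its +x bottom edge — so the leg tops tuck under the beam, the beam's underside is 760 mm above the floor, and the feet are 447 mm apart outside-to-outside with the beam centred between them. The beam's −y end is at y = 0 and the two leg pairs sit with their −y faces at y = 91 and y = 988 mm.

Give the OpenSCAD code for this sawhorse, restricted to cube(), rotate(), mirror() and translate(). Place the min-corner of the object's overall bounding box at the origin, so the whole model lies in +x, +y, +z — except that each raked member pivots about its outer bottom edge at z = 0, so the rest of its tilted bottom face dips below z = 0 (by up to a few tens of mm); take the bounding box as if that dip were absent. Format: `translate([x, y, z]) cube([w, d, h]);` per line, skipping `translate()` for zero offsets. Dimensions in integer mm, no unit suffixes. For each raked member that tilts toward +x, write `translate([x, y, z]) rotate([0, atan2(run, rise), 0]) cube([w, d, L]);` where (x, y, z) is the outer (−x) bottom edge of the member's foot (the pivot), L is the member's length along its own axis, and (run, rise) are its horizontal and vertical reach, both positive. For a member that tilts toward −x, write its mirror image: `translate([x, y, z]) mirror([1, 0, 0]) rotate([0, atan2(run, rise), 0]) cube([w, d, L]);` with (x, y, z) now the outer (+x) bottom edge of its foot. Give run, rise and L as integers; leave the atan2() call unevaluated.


translate([171, 0, 760]) cube([105, 1114, 77]);
translate([0, 91, 0]) rotate([0, atan2(171, 760), 0]) cube([43, 35, 779]);
translate([447, 91, 0]) mirror([1, 0, 0]) rotate([0, atan2(171, 760), 0]) cube([43, 35, 779]);
translate([0, 988, 0]) rotate([0, atan2(171, 760), 0]) cube([43, 35, 779]);
translate([447, 988, 0]) mirror([1, 0, 0]) rotate([0, atan2(171, 760), 0]) cube([43, 35, 779]);


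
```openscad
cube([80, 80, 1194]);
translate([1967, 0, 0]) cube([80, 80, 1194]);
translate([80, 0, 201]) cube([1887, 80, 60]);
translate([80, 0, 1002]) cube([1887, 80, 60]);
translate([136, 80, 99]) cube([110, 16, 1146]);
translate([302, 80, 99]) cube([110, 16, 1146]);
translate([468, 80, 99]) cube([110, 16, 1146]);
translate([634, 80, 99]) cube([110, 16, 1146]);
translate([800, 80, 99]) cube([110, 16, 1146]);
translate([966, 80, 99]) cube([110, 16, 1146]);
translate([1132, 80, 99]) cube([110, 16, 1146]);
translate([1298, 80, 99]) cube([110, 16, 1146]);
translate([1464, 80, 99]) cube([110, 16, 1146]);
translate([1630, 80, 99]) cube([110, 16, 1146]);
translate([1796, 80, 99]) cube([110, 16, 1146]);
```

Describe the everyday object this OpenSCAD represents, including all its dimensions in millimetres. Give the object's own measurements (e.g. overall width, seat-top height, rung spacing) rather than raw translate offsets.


A fence section. Two 80×80 mm posts, 1194 mm tall, stand on the floor with a clear span of 1887 mm between their inner faces. Two horizontal rails of 80×60 mm section span the gap between the posts with their undersides at z = 201 mm and z = 1002 mm, flush with the posts' −y face. 11 pickets, each 110 mm wide, 16 mm thick and 1146 mm tall, are fixed to the +y face of the rails with their bottoms at z = 99 mm, spaced across the span with a 56 mm gap after the −x post and between neighbouring pickets, with 61 mm left before the +x post.


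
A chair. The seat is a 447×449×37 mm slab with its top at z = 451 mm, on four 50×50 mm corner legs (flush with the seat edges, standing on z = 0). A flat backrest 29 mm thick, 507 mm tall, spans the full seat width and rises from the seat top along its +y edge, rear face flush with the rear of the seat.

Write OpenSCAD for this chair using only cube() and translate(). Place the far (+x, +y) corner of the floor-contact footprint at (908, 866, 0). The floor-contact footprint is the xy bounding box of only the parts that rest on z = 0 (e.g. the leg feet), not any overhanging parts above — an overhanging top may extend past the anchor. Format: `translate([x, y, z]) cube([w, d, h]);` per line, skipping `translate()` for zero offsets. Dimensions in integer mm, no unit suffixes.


// leg_h = 451 - 37 = 414
translate([461, 417, 414]) cube([447, 449, 37]);
translate([461, 417, 0]) cube([50, 50, 414]);
translate([858, 417, 0]) cube([50, 50, 414]);
translate([461, 816, 0]) cube([50, 50, 414]);
translate([858, 816, 0]) cube([50, 50, 414]);
translate([461, 837, 451]) cube([447, 29, 507]);


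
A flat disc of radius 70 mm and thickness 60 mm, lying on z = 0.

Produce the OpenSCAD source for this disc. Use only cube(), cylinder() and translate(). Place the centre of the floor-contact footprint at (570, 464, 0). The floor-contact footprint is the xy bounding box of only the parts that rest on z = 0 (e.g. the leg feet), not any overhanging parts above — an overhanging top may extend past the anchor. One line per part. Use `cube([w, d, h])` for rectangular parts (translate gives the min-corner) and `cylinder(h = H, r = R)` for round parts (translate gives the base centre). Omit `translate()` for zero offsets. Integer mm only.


translate([570, 464, 0]) cylinder(h = 60, r = 70);


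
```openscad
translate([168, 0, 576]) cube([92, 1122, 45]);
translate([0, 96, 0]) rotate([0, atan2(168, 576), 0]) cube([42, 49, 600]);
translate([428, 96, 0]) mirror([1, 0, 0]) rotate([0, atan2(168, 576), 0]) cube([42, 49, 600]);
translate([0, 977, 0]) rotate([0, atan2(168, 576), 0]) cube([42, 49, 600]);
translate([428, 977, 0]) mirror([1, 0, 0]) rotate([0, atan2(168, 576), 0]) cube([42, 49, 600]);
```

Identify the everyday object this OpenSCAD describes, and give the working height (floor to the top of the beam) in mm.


A sawhorse. The overall height is 621 mm.

A beam across two mirrored pairs of raked legs — a sawhorse. The beam's underside is at z = 576 (matching the legs' vertical rise in atan2(168, 576)) and the beam is 45 mm tall, so its top is at 576 + 45 = 621 mm. The raked legs top out at the beam's underside, so that is the highest point.


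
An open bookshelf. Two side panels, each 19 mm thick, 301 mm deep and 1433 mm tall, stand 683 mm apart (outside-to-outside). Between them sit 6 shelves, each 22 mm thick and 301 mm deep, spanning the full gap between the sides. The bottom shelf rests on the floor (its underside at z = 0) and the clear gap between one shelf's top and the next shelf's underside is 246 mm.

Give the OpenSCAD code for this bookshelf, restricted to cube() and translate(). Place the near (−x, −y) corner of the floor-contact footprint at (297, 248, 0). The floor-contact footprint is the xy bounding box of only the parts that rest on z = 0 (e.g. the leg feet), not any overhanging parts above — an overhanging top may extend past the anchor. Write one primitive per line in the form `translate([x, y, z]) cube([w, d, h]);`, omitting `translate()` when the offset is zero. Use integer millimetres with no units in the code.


translate([297, 248, 0]) cube([19, 301, 1433]);
translate([961, 248, 0]) cube([19, 301, 1433]);
translate([316, 248, 0]) cube([645, 301, 22]);
translate([316, 248, 268]) cube([645, 301, 22]);
translate([316, 248, 536]) cube([645, 301, 22]);
translate([316, 248, 804]) cube([645, 301, 22]);
translate([316, 248, 1072]) cube([645, 301, 22]);
translate([316, 248, 1340]) cube([645, 301, 22]);


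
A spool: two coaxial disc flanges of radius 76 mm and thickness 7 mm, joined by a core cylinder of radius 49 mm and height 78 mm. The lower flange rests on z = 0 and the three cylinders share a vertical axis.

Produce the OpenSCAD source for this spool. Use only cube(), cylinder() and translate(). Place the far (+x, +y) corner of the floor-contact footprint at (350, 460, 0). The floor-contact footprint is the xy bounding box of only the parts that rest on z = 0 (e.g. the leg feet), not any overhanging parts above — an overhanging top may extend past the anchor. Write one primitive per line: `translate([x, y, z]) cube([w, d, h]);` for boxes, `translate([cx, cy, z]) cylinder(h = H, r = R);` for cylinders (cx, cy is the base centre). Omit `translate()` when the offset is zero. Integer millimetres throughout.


translate([274, 384, 0]) cylinder(h = 7, r = 76);
translate([274, 384, 7]) cylinder(h = 78, r = 49);
translate([274, 384, 85]) cylinder(h = 7, r = 76);


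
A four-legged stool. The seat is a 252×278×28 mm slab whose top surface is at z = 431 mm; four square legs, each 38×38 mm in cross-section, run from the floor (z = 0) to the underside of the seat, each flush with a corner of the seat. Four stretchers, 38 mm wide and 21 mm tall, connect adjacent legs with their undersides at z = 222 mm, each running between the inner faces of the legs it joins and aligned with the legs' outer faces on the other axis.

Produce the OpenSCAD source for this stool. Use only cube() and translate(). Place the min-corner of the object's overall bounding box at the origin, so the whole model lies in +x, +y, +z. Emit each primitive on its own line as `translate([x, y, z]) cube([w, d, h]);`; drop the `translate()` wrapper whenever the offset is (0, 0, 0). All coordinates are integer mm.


translate([0, 0, 403]) cube([252, 278, 28]);
cube([38, 38, 403]);
translate([214, 0, 0]) cube([38, 38, 403]);
translate([0, 240, 0]) cube([38, 38, 403]);
translate([214, 240, 0]) cube([38, 38, 403]);
translate([38, 0, 222]) cube([176, 38, 21]);
translate([38, 240, 222]) cube([176, 38, 21]);
translate([0, 38, 222]) cube([38, 202, 21]);
translate([214, 38, 222]) cube([38, 202, 21]);


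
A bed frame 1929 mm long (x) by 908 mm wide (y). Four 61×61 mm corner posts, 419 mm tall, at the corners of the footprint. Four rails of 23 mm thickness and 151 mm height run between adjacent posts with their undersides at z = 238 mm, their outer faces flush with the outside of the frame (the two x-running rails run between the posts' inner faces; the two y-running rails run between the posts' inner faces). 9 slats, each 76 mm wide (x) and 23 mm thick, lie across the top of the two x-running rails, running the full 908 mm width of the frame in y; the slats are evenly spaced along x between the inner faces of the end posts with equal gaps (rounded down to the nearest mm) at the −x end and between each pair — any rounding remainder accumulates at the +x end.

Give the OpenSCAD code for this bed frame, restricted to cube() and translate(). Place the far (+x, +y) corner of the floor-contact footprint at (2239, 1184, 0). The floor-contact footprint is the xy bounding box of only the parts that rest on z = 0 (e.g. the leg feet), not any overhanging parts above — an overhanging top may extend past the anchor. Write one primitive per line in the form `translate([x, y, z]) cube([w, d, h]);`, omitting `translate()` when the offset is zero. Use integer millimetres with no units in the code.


translate([310, 276, 0]) cube([61, 61, 419]);
translate([310, 1123, 0]) cube([61, 61, 419]);
translate([2178, 276, 0]) cube([61, 61, 419]);
translate([2178, 1123, 0]) cube([61, 61, 419]);
translate([371, 276, 238]) cube([1807, 23, 151]);
translate([371, 1161, 238]) cube([1807, 23, 151]);
translate([310, 337, 238]) cube([23, 786, 151]);
translate([2216, 337, 238]) cube([23, 786, 151]);
translate([483, 276, 389]) cube([76, 908, 23]);
translate([671, 276, 389]) cube([76, 908, 23]);
translate([859, 276, 389]) cube([76, 908, 23]);
translate([1047, 276, 389]) cube([76, 908, 23]);
translate([1235, 276, 389]) cube([76, 908, 23]);
translate([1423, 276, 389]) cube([76, 908, 23]);
translate([1611, 276, 389]) cube([76, 908, 23]);
translate([1799, 276, 389]) cube([76, 908, 23]);
translate([1987, 276, 389]) cube([76, 908, 23]);


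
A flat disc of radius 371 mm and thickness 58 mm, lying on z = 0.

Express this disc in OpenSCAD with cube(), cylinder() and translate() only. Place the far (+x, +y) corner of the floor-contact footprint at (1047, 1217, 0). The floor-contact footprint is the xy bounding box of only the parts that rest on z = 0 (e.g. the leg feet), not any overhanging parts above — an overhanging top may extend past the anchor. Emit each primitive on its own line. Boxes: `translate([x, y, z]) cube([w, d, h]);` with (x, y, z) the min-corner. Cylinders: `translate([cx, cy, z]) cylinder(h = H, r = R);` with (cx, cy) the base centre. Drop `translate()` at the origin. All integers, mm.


translate([676, 846, 0]) cylinder(h = 58, r = 371);


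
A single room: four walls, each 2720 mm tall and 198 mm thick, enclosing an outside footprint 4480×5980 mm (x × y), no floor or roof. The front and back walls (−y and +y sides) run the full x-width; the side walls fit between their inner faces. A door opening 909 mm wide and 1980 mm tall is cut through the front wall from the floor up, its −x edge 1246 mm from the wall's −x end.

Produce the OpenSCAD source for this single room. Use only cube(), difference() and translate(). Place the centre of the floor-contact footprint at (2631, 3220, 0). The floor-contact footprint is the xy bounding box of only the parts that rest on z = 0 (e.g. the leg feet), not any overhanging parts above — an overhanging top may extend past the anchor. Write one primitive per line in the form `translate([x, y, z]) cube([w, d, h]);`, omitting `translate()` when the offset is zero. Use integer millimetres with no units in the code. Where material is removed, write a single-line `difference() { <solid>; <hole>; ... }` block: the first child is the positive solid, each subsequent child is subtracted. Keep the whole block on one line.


difference() { translate([391, 230, 0]) cube([4480, 198, 2720]); translate([1637, 230, 0]) cube([909, 198, 1980]); }
translate([391, 6012, 0]) cube([4480, 198, 2720]);
translate([391, 428, 0]) cube([198, 5584, 2720]);
translate([4673, 428, 0]) cube([198, 5584, 2720]);


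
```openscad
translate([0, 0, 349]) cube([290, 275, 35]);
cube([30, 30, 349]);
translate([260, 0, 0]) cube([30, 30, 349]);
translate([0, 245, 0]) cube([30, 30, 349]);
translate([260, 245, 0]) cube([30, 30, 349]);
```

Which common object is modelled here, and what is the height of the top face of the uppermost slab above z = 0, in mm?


A stool. The seat height is 384 mm.

A 290×275×35 slab at z = 349 on four corner posts — a stool. The seat top is 349 + 35 = 384 mm.


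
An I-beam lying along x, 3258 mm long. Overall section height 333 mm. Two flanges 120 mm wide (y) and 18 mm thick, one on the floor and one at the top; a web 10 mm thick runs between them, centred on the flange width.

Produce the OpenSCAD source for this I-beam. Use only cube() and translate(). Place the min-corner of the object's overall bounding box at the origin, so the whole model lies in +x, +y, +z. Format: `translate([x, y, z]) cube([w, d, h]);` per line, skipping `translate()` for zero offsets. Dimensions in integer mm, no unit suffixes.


cube([3258, 120, 18]);
translate([0, 55, 18]) cube([3258, 10, 297]);
translate([0, 0, 315]) cube([3258, 120, 18]);


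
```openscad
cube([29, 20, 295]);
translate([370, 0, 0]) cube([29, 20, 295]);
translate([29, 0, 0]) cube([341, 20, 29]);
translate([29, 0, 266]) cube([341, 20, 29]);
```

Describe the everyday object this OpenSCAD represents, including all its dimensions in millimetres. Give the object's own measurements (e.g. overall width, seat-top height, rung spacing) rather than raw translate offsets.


A rectangular picture frame lying in the x–z plane (depth along y). The opening is 341 mm wide (x) by 237 mm tall (z), surrounded by a border 29 mm wide on all four sides. The frame is 20 mm deep and is made of two full-height vertical stiles with two horizontal rails fitted between them.


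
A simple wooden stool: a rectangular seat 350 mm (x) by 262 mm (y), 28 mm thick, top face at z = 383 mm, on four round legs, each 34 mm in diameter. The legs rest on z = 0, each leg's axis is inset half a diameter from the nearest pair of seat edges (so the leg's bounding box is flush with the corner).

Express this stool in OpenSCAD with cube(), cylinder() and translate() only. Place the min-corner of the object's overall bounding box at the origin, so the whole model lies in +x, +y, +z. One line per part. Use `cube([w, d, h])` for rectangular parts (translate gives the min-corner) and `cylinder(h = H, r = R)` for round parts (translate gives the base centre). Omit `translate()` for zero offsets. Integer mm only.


translate([0, 0, 355]) cube([350, 262, 28]);
translate([17, 17, 0]) cylinder(h = 355, r = 17);
translate([333, 17, 0]) cylinder(h = 355, r = 17);
translate([17, 245, 0]) cylinder(h = 355, r = 17);
translate([333, 245, 0]) cylinder(h = 355, r = 17);


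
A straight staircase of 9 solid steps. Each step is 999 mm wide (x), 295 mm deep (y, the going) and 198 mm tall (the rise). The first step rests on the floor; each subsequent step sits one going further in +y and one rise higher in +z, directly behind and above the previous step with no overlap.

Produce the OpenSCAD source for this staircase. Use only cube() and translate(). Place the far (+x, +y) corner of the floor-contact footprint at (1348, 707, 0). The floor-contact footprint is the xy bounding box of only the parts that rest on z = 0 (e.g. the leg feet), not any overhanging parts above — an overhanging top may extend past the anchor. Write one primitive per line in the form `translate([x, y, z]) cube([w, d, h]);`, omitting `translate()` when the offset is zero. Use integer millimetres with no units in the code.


translate([349, 412, 0]) cube([999, 295, 198]);
translate([349, 707, 198]) cube([999, 295, 198]);
translate([349, 1002, 396]) cube([999, 295, 198]);
translate([349, 1297, 594]) cube([999, 295, 198]);
translate([349, 1592, 792]) cube([999, 295, 198]);
translate([349, 1887, 990]) cube([999, 295, 198]);
translate([349, 2182, 1188]) cube([999, 295, 198]);
translate([349, 2477, 1386]) cube([999, 295, 198]);
translate([349, 2772, 1584]) cube([999, 295, 198]);


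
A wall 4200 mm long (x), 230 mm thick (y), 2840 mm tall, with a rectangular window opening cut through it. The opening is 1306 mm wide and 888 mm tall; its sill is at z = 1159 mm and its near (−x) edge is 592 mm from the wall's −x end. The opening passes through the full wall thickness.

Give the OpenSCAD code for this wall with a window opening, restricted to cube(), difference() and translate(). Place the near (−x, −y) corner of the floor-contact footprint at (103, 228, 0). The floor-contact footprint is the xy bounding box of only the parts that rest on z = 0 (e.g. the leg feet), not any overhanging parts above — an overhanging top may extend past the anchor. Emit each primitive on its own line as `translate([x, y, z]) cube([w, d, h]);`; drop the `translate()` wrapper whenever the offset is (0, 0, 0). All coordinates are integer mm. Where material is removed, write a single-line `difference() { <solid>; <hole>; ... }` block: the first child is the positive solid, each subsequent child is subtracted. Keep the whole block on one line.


difference() { translate([103, 228, 0]) cube([4200, 230, 2840]); translate([695, 228, 1159]) cube([1306, 230, 888]); }


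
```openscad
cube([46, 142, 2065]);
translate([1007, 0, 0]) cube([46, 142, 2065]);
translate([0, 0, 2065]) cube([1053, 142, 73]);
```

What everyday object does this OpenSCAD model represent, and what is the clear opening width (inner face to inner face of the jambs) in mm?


A door frame. The clear opening width is 961 mm.

Two 2065 mm tall posts with a header on top — a door frame. The left jamb is 46 mm wide at x = 0; the right jamb starts at x = 1007. The clear opening is 1007 − 46 = 961 mm.


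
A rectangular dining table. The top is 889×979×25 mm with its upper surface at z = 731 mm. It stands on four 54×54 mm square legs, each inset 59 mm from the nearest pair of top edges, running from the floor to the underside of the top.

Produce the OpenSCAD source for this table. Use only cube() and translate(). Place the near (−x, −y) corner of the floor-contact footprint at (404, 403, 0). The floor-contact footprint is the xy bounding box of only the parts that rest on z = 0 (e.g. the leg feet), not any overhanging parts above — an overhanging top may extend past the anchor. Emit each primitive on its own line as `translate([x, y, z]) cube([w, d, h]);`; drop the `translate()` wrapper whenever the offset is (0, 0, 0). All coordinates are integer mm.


translate([345, 344, 706]) cube([889, 979, 25]);
translate([404, 403, 0]) cube([54, 54, 706]);
translate([1121, 403, 0]) cube([54, 54, 706]);
translate([404, 1210, 0]) cube([54, 54, 706]);
translate([1121, 1210, 0]) cube([54, 54, 706]);


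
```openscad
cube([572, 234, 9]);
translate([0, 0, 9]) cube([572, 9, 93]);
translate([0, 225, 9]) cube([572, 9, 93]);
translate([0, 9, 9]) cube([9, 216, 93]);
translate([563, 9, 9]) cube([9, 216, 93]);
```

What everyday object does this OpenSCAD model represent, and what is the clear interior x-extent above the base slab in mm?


An open box. The internal width is 554 mm.

A 572×234 base slab with four walls standing on it — an open box. The base is 572 mm wide and the walls are 9 mm thick, so the internal width is 572 − 2 × 9 = 554 mm.


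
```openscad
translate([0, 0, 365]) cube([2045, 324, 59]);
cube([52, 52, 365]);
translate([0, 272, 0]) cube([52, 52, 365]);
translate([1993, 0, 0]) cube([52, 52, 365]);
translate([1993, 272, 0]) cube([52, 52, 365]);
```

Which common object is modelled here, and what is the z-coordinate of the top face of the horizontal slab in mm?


A bench. The seat-top height is 424 mm.

A long slab on four corner posts — a bench. The slab sits at z = 365 with thickness 59, so the top is 365 + 59 = 424 mm.


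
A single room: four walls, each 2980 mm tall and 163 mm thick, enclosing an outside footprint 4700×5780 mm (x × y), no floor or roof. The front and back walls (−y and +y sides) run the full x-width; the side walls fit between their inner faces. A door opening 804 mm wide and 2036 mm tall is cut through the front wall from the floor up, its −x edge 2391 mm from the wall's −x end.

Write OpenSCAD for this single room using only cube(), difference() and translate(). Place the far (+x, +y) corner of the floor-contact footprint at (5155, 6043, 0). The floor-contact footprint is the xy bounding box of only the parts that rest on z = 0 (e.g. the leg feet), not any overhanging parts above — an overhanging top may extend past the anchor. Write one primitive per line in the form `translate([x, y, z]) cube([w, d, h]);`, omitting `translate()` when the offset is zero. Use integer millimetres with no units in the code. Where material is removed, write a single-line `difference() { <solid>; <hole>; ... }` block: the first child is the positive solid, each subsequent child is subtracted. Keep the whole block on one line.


difference() { translate([455, 263, 0]) cube([4700, 163, 2980]); translate([2846, 263, 0]) cube([804, 163, 2036]); }
translate([455, 5880, 0]) cube([4700, 163, 2980]);
translate([455, 426, 0]) cube([163, 5454, 2980]);
translate([4992, 426, 0]) cube([163, 5454, 2980]);


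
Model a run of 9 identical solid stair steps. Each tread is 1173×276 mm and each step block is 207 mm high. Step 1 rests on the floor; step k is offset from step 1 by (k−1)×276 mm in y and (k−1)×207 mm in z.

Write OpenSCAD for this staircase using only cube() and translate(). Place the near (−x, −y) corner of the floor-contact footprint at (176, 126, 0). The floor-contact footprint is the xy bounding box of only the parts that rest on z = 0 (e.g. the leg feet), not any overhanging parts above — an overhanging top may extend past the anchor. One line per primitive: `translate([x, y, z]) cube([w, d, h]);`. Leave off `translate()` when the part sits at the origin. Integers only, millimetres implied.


translate([176, 126, 0]) cube([1173, 276, 207]);
translate([176, 402, 207]) cube([1173, 276, 207]);
translate([176, 678, 414]) cube([1173, 276, 207]);
translate([176, 954, 621]) cube([1173, 276, 207]);
translate([176, 1230, 828]) cube([1173, 276, 207]);
translate([176, 1506, 1035]) cube([1173, 276, 207]);
translate([176, 1782, 1242]) cube([1173, 276, 207]);
translate([176, 2058, 1449]) cube([1173, 276, 207]);
translate([176, 2334, 1656]) cube([1173, 276, 207]);


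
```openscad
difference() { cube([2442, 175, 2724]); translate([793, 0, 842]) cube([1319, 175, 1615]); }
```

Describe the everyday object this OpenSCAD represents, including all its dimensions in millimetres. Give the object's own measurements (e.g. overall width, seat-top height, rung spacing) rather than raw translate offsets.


A wall 2442 mm long (x), 175 mm thick (y), 2724 mm tall, with a rectangular window opening cut through it. The opening is 1319 mm wide and 1615 mm tall; its sill is at z = 842 mm and its near (−x) edge is 793 mm from the wall's −x end. The opening passes through the full wall thickness.


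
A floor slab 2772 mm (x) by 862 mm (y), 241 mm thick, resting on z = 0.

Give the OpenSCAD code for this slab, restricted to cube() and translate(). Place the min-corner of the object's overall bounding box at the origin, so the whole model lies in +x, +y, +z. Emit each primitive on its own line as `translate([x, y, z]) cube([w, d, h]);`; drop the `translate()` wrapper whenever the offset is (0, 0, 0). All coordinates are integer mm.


cube([2772, 862, 241]);


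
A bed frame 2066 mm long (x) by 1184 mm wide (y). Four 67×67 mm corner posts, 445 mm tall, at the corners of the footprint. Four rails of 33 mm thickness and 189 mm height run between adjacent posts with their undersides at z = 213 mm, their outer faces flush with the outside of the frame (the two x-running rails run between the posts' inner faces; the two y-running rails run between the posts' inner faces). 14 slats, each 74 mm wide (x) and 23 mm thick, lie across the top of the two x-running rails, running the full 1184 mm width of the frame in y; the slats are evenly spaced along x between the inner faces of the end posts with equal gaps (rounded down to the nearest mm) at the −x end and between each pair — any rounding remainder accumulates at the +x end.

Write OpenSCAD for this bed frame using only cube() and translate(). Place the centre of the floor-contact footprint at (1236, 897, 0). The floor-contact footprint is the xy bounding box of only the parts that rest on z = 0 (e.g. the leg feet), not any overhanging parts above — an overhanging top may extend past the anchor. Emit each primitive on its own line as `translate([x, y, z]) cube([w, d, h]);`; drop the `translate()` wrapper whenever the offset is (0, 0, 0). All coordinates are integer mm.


translate([203, 305, 0]) cube([67, 67, 445]);
translate([203, 1422, 0]) cube([67, 67, 445]);
translate([2202, 305, 0]) cube([67, 67, 445]);
translate([2202, 1422, 0]) cube([67, 67, 445]);
translate([270, 305, 213]) cube([1932, 33, 189]);
translate([270, 1456, 213]) cube([1932, 33, 189]);
translate([203, 372, 213]) cube([33, 1050, 189]);
translate([2236, 372, 213]) cube([33, 1050, 189]);
translate([329, 305, 402]) cube([74, 1184, 23]);
translate([462, 305, 402]) cube([74, 1184, 23]);
translate([595, 305, 402]) cube([74, 1184, 23]);
translate([728, 305, 402]) cube([74, 1184, 23]);
translate([861, 305, 402]) cube([74, 1184, 23]);
translate([994, 305, 402]) cube([74, 1184, 23]);
translate([1127, 305, 402]) cube([74, 1184, 23]);
translate([1260, 305, 402]) cube([74, 1184, 23]);
translate([1393, 305, 402]) cube([74, 1184, 23]);
translate([1526, 305, 402]) cube([74, 1184, 23]);
translate([1659, 305, 402]) cube([74, 1184, 23]);
translate([1792, 305, 402]) cube([74, 1184, 23]);
translate([1925, 305, 402]) cube([74, 1184, 23]);
translate([2058, 305, 402]) cube([74, 1184, 23]);
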